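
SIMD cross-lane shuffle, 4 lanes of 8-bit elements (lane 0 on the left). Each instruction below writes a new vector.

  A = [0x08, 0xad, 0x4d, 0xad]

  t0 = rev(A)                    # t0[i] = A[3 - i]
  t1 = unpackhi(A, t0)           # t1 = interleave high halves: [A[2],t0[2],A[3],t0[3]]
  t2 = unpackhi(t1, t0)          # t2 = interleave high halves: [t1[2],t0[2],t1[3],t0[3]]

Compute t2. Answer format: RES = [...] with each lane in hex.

→ t0 |ad|4d|ad|08|
→ t1 |4d|ad|ad|08|
→ t2 |ad|ad|08|08|

RES = [ 0xad  0xad  0x08  0x08 ]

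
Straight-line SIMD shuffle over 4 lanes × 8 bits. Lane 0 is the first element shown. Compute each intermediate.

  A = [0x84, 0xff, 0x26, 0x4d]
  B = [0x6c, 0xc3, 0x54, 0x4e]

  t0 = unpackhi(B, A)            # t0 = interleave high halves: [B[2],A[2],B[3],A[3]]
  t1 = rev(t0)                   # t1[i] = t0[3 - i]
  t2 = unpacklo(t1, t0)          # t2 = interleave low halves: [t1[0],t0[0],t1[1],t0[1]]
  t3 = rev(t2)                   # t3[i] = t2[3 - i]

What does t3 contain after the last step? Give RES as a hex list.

  t0: 54 26 4e 4d
  t1: 4d 4e 26 54
  t2: 4d 54 4e 26
  t3: 26 4e 54 4d

RES = [0x26, 0x4e, 0x54, 0x4d]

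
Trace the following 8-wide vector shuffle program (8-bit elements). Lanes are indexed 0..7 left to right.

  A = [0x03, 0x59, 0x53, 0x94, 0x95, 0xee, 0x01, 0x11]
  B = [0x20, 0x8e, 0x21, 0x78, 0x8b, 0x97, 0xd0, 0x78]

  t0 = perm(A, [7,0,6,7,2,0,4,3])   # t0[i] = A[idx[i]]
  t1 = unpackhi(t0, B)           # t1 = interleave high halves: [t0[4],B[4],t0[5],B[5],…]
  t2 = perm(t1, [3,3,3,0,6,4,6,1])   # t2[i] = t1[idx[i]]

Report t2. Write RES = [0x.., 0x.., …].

  t0: 11 03 01 11 53 03 95 94
  t1: 53 8b 03 97 95 d0 94 78
  t2: 97 97 97 53 94 95 94 8b

RES = [0x97, 0x97, 0x97, 0x53, 0x94, 0x95, 0x94, 0x8b]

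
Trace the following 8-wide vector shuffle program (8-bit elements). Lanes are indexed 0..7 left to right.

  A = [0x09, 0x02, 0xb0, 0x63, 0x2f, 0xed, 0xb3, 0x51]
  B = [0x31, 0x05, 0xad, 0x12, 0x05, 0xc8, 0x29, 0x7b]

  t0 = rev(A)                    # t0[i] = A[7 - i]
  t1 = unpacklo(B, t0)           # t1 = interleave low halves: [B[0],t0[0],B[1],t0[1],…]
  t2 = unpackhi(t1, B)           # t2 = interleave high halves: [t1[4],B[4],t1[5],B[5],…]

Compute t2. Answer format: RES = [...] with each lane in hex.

RES = [ 0xad  0x05  0xed  0xc8  0x12  0x29  0x2f  0x7b ]

→ t0 |51|b3|ed|2f|63|b0|02|09|
→ t1 |31|51|05|b3|ad|ed|12|2f|
→ t2 |ad|05|ed|c8|12|29|2f|7b|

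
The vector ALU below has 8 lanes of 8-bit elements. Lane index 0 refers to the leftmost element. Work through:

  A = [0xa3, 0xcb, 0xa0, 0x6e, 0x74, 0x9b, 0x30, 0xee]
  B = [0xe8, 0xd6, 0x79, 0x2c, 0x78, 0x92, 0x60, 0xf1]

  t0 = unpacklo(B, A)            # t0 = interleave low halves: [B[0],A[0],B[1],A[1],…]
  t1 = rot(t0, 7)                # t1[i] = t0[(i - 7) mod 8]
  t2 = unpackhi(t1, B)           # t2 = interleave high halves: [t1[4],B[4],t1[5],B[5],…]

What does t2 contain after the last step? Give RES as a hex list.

  t0: e8 a3 d6 cb 79 a0 2c 6e
  t1: a3 d6 cb 79 a0 2c 6e e8
  t2: a0 78 2c 92 6e 60 e8 f1

RES = [0xa0, 0x78, 0x2c, 0x92, 0x6e, 0x60, 0xe8, 0xf1]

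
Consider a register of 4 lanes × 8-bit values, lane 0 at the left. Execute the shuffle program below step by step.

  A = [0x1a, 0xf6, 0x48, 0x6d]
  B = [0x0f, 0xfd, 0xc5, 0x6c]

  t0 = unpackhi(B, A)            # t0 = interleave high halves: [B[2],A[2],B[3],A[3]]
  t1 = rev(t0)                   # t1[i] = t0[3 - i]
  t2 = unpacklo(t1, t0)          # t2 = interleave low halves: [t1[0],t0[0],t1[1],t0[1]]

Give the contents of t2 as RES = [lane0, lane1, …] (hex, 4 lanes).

RES = [0x6d, 0xc5, 0x6c, 0x48]

→ t0 |c5|48|6c|6d|
→ t1 |6d|6c|48|c5|
→ t2 |6d|c5|6c|48|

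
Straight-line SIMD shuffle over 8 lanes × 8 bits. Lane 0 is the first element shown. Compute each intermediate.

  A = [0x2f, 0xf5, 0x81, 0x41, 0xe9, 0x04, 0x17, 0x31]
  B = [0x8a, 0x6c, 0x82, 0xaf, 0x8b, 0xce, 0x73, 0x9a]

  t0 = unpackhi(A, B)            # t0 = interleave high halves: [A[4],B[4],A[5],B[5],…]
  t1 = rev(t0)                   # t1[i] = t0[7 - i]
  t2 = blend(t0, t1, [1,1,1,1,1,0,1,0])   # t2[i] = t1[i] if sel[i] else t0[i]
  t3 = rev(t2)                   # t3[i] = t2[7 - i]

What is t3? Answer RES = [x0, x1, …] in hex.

RES = [ 0x9a  0x8b  0x73  0xce  0x17  0x73  0x31  0x9a ]

  t0: e9 8b 04 ce 17 73 31 9a
  t1: 9a 31 73 17 ce 04 8b e9
  t2: 9a 31 73 17 ce 73 8b 9a
  t3: 9a 8b 73 ce 17 73 31 9a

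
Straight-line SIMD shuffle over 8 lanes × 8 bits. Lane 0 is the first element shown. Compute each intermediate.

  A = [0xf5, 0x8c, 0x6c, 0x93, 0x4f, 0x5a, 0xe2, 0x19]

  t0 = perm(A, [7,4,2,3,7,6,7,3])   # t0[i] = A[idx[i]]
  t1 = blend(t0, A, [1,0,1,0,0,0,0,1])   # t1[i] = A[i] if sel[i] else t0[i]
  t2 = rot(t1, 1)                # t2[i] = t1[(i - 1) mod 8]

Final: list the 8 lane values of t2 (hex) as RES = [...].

  t0: 19 4f 6c 93 19 e2 19 93
  t1: f5 4f 6c 93 19 e2 19 19
  t2: 19 f5 4f 6c 93 19 e2 19

RES = [0x19, 0xf5, 0x4f, 0x6c, 0x93, 0x19, 0xe2, 0x19]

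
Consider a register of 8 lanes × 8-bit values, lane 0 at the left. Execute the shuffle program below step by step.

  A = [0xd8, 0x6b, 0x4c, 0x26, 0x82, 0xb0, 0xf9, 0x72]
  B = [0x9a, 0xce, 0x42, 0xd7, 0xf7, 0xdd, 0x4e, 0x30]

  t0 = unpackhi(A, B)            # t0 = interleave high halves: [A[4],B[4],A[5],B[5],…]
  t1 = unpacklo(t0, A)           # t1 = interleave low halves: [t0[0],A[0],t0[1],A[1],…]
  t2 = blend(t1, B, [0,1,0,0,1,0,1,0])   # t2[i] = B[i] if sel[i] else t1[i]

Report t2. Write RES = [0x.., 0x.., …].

  t0: 82 f7 b0 dd f9 4e 72 30
  t1: 82 d8 f7 6b b0 4c dd 26
  t2: 82 ce f7 6b f7 4c 4e 26

RES = [ 0x82  0xce  0xf7  0x6b  0xf7  0x4c  0x4e  0x26 ]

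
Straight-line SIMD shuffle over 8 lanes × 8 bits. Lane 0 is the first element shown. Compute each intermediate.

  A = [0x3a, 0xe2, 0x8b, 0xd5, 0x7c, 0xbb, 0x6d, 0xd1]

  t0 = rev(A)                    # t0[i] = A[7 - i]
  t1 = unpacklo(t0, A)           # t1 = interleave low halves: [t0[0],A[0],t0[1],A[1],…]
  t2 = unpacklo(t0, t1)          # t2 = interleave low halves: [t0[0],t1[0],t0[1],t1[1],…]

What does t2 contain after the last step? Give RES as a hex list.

RES = [0xd1, 0xd1, 0x6d, 0x3a, 0xbb, 0x6d, 0x7c, 0xe2]

→ t0 |d1|6d|bb|7c|d5|8b|e2|3a|
→ t1 |d1|3a|6d|e2|bb|8b|7c|d5|
→ t2 |d1|d1|6d|3a|bb|6d|7c|e2|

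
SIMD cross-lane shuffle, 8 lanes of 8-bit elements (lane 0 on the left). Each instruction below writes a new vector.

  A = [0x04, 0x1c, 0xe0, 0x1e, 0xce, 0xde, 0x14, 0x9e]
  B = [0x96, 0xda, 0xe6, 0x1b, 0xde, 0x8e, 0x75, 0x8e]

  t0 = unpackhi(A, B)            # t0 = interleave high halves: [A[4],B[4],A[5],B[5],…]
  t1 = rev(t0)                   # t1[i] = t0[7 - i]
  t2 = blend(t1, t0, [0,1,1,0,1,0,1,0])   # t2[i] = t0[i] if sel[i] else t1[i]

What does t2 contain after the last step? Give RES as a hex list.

RES = [ 0x8e  0xde  0xde  0x14  0x14  0xde  0x9e  0xce ]

→ t0 |ce|de|de|8e|14|75|9e|8e|
→ t1 |8e|9e|75|14|8e|de|de|ce|
→ t2 |8e|de|de|14|14|de|9e|ce|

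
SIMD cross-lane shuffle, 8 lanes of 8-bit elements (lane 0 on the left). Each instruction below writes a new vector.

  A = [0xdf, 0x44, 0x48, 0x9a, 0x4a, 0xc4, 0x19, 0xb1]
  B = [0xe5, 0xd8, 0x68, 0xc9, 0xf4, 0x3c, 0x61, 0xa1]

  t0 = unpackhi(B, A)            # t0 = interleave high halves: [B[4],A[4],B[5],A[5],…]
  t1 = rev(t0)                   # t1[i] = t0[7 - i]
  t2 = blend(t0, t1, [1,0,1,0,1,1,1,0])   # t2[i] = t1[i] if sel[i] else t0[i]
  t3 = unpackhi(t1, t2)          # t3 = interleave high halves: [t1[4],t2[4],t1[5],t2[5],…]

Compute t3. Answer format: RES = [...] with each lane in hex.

t0 = [0xf4, 0x4a, 0x3c, 0xc4, 0x61, 0x19, 0xa1, 0xb1]
t1 = [0xb1, 0xa1, 0x19, 0x61, 0xc4, 0x3c, 0x4a, 0xf4]
t2 = [0xb1, 0x4a, 0x19, 0xc4, 0xc4, 0x3c, 0x4a, 0xb1]
t3 = [0xc4, 0xc4, 0x3c, 0x3c, 0x4a, 0x4a, 0xf4, 0xb1]

RES = [ 0xc4  0xc4  0x3c  0x3c  0x4a  0x4a  0xf4  0xb1 ]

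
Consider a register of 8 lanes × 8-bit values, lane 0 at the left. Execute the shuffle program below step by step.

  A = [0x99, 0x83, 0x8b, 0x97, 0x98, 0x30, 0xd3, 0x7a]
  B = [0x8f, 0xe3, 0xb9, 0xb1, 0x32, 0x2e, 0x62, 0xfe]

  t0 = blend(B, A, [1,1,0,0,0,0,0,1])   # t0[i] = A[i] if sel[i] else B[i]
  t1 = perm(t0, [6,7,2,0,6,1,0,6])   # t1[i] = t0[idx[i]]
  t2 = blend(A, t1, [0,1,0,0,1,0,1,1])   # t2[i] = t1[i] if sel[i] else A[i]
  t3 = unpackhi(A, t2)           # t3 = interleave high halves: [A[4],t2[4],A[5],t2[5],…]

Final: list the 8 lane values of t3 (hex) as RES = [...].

RES = [0x98, 0x62, 0x30, 0x30, 0xd3, 0x99, 0x7a, 0x62]

→ t0 |99|83|b9|b1|32|2e|62|7a|
→ t1 |62|7a|b9|99|62|83|99|62|
→ t2 |99|7a|8b|97|62|30|99|62|
→ t3 |98|62|30|30|d3|99|7a|62|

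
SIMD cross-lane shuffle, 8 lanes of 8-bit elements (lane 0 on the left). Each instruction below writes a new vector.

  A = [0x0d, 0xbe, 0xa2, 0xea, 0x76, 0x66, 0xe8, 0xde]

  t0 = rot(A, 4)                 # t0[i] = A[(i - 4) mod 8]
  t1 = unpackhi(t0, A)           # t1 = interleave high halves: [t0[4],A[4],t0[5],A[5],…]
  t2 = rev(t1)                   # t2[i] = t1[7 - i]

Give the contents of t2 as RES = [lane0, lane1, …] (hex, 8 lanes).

RES = [0xde, 0xea, 0xe8, 0xa2, 0x66, 0xbe, 0x76, 0x0d]

  t0: 76 66 e8 de 0d be a2 ea
  t1: 0d 76 be 66 a2 e8 ea de
  t2: de ea e8 a2 66 be 76 0d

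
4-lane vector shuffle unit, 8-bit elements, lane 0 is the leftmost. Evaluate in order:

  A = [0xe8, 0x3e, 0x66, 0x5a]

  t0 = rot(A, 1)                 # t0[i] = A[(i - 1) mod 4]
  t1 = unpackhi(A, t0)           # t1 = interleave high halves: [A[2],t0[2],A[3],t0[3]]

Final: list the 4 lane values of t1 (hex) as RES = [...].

RES = [ 0x66  0x3e  0x5a  0x66 ]

→ t0 |5a|e8|3e|66|
→ t1 |66|3e|5a|66|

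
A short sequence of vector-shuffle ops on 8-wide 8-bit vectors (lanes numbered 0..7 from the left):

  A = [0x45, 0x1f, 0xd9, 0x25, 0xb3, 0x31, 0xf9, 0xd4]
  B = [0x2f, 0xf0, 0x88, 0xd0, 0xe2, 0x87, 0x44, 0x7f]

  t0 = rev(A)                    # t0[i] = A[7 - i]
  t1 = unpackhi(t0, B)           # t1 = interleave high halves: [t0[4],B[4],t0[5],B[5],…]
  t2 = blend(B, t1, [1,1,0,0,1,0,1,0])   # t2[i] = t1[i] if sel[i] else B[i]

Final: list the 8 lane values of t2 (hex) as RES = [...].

→ t0 |d4|f9|31|b3|25|d9|1f|45|
→ t1 |25|e2|d9|87|1f|44|45|7f|
→ t2 |25|e2|88|d0|1f|87|45|7f|

RES = [0x25, 0xe2, 0x88, 0xd0, 0x1f, 0x87, 0x45, 0x7f]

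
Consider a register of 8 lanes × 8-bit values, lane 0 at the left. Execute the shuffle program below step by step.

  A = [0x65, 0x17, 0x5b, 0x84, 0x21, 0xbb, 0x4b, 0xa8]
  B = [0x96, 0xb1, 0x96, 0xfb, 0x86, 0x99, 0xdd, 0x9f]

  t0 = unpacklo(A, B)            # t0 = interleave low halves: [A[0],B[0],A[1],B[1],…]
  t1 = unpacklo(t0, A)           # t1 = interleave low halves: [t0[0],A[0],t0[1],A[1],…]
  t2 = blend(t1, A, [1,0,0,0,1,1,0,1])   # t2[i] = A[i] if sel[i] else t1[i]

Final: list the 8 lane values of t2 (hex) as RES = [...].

RES = [0x65, 0x65, 0x96, 0x17, 0x21, 0xbb, 0xb1, 0xa8]

→ t0 |65|96|17|b1|5b|96|84|fb|
→ t1 |65|65|96|17|17|5b|b1|84|
→ t2 |65|65|96|17|21|bb|b1|a8|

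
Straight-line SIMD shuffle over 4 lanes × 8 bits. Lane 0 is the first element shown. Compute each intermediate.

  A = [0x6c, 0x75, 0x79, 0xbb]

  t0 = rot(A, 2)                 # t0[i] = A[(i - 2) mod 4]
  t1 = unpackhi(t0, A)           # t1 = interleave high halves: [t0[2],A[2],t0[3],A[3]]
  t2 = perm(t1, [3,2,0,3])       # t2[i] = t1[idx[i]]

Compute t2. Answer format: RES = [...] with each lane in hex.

RES = [ 0xbb  0x75  0x6c  0xbb ]

t0 = [0x79, 0xbb, 0x6c, 0x75]
t1 = [0x6c, 0x79, 0x75, 0xbb]
t2 = [0xbb, 0x75, 0x6c, 0xbb]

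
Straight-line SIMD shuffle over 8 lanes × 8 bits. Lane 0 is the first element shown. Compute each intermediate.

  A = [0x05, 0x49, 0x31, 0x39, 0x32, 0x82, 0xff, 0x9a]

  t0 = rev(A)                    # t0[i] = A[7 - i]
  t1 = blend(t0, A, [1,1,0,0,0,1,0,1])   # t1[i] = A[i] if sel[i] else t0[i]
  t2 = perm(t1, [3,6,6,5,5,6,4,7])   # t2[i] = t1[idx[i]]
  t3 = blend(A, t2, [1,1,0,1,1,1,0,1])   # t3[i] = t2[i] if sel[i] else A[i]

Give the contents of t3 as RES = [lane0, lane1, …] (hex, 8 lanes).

RES = [0x32, 0x49, 0x31, 0x82, 0x82, 0x49, 0xff, 0x9a]

t0 = [0x9a, 0xff, 0x82, 0x32, 0x39, 0x31, 0x49, 0x05]
t1 = [0x05, 0x49, 0x82, 0x32, 0x39, 0x82, 0x49, 0x9a]
t2 = [0x32, 0x49, 0x49, 0x82, 0x82, 0x49, 0x39, 0x9a]
t3 = [0x32, 0x49, 0x31, 0x82, 0x82, 0x49, 0xff, 0x9a]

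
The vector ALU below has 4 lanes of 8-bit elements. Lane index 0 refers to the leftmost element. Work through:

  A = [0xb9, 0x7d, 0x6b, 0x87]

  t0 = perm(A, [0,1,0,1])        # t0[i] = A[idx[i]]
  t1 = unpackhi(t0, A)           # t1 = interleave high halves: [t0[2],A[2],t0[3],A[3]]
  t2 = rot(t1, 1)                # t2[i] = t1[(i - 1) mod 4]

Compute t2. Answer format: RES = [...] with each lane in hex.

RES = [ 0x87  0xb9  0x6b  0x7d ]

t0 = [0xb9, 0x7d, 0xb9, 0x7d]
t1 = [0xb9, 0x6b, 0x7d, 0x87]
t2 = [0x87, 0xb9, 0x6b, 0x7d]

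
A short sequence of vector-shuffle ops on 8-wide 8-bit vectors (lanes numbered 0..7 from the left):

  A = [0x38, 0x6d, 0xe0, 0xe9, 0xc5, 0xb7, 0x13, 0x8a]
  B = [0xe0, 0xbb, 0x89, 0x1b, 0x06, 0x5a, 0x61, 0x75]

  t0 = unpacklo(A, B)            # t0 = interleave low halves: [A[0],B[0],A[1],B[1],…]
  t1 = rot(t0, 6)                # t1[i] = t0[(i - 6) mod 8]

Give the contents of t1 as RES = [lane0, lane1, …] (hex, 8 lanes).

RES = [ 0x6d  0xbb  0xe0  0x89  0xe9  0x1b  0x38  0xe0 ]

  t0: 38 e0 6d bb e0 89 e9 1b
  t1: 6d bb e0 89 e9 1b 38 e0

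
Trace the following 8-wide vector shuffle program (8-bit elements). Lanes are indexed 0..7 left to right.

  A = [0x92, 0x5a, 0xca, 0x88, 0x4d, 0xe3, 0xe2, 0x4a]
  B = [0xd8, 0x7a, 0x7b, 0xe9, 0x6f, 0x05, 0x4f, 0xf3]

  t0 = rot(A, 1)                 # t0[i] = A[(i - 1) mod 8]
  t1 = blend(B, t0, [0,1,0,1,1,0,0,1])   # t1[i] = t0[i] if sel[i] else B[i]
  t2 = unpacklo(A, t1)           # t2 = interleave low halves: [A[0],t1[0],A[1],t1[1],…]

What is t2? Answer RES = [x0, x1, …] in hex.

  t0: 4a 92 5a ca 88 4d e3 e2
  t1: d8 92 7b ca 88 05 4f e2
  t2: 92 d8 5a 92 ca 7b 88 ca

RES = [0x92, 0xd8, 0x5a, 0x92, 0xca, 0x7b, 0x88, 0xca]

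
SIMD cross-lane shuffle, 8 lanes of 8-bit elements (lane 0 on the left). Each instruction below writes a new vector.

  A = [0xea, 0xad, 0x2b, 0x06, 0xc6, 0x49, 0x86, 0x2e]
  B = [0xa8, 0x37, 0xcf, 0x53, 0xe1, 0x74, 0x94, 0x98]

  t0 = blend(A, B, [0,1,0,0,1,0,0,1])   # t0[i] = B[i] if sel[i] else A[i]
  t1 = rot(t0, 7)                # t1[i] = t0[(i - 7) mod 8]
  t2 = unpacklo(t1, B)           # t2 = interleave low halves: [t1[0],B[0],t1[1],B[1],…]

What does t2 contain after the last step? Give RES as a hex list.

t0 = [0xea, 0x37, 0x2b, 0x06, 0xe1, 0x49, 0x86, 0x98]
t1 = [0x37, 0x2b, 0x06, 0xe1, 0x49, 0x86, 0x98, 0xea]
t2 = [0x37, 0xa8, 0x2b, 0x37, 0x06, 0xcf, 0xe1, 0x53]

RES = [ 0x37  0xa8  0x2b  0x37  0x06  0xcf  0xe1  0x53 ]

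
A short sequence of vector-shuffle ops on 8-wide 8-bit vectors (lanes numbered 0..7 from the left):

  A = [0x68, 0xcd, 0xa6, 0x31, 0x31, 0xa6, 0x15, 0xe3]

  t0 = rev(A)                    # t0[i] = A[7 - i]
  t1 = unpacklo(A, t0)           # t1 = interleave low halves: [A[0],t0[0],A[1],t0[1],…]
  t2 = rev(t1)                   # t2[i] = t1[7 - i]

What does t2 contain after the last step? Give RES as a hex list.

  t0: e3 15 a6 31 31 a6 cd 68
  t1: 68 e3 cd 15 a6 a6 31 31
  t2: 31 31 a6 a6 15 cd e3 68

RES = [0x31, 0x31, 0xa6, 0xa6, 0x15, 0xcd, 0xe3, 0x68]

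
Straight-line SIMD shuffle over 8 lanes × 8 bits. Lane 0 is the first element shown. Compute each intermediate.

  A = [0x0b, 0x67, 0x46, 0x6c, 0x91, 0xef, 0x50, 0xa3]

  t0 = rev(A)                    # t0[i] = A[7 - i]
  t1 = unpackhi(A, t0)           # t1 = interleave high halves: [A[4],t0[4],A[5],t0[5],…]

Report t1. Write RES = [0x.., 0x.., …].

RES = [ 0x91  0x6c  0xef  0x46  0x50  0x67  0xa3  0x0b ]

  t0: a3 50 ef 91 6c 46 67 0b
  t1: 91 6c ef 46 50 67 a3 0b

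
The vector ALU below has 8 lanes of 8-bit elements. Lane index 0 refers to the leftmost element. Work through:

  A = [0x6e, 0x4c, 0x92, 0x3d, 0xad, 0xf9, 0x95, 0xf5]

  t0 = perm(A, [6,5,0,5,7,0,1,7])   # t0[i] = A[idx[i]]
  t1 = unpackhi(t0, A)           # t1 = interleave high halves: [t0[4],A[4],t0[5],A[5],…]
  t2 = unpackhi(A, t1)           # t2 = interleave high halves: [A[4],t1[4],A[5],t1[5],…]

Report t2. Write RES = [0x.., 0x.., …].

→ t0 |95|f9|6e|f9|f5|6e|4c|f5|
→ t1 |f5|ad|6e|f9|4c|95|f5|f5|
→ t2 |ad|4c|f9|95|95|f5|f5|f5|

RES = [0xad, 0x4c, 0xf9, 0x95, 0x95, 0xf5, 0xf5, 0xf5]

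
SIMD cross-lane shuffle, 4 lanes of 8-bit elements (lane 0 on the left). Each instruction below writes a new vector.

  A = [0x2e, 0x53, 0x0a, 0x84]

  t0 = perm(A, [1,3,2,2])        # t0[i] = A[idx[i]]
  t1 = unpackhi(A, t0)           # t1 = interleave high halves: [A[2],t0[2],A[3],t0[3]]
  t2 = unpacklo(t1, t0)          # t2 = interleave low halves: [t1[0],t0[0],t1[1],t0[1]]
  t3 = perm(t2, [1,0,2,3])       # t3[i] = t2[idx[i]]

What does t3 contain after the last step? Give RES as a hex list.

  t0: 53 84 0a 0a
  t1: 0a 0a 84 0a
  t2: 0a 53 0a 84
  t3: 53 0a 0a 84

RES = [ 0x53  0x0a  0x0a  0x84 ]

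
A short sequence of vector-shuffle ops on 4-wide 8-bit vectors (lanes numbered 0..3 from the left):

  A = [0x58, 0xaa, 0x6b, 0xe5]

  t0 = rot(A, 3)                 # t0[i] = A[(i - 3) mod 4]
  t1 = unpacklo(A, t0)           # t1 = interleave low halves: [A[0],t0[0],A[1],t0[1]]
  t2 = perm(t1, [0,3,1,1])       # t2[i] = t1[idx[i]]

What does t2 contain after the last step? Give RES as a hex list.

RES = [0x58, 0x6b, 0xaa, 0xaa]

→ t0 |aa|6b|e5|58|
→ t1 |58|aa|aa|6b|
→ t2 |58|6b|aa|aa|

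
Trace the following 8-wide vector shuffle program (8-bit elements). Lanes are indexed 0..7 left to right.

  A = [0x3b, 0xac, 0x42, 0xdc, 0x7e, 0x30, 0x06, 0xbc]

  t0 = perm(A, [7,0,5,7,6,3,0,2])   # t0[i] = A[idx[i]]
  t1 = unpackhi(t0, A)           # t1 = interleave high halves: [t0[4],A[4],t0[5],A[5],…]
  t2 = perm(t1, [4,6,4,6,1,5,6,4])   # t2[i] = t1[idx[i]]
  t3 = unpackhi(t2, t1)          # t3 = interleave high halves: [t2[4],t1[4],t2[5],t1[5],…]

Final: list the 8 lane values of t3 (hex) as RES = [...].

  t0: bc 3b 30 bc 06 dc 3b 42
  t1: 06 7e dc 30 3b 06 42 bc
  t2: 3b 42 3b 42 7e 06 42 3b
  t3: 7e 3b 06 06 42 42 3b bc

RES = [ 0x7e  0x3b  0x06  0x06  0x42  0x42  0x3b  0xbc ]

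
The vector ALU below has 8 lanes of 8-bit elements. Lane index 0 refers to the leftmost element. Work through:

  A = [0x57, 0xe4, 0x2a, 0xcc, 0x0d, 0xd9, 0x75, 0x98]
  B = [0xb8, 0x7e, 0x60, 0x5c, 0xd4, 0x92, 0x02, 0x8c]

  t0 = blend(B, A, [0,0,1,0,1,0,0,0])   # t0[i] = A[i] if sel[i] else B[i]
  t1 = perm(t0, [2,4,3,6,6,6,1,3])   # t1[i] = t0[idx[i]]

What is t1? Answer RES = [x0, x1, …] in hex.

RES = [ 0x2a  0x0d  0x5c  0x02  0x02  0x02  0x7e  0x5c ]

  t0: b8 7e 2a 5c 0d 92 02 8c
  t1: 2a 0d 5c 02 02 02 7e 5c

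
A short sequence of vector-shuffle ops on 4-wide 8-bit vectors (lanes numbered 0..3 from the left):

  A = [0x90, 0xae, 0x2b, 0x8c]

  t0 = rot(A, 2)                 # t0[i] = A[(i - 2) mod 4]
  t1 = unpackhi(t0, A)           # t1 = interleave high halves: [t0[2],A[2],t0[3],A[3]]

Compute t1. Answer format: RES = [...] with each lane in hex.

RES = [0x90, 0x2b, 0xae, 0x8c]

  t0: 2b 8c 90 ae
  t1: 90 2b ae 8c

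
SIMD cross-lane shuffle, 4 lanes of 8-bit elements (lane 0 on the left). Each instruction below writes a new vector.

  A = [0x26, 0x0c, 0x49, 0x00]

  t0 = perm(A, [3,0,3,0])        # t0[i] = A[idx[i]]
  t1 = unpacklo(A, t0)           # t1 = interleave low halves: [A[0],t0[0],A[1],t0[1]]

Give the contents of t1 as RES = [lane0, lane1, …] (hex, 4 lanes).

t0 = [0x00, 0x26, 0x00, 0x26]
t1 = [0x26, 0x00, 0x0c, 0x26]

RES = [0x26, 0x00, 0x0c, 0x26]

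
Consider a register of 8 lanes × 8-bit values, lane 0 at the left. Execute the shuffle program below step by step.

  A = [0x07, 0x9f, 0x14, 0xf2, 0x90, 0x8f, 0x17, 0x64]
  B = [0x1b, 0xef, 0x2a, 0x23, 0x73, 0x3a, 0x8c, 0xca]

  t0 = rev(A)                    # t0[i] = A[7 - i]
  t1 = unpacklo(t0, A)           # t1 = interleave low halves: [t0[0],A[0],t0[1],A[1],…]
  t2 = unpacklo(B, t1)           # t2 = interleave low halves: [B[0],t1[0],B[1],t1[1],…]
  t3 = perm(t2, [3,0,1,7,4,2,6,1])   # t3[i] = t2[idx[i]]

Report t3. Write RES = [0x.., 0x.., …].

RES = [0x07, 0x1b, 0x64, 0x9f, 0x2a, 0xef, 0x23, 0x64]

t0 = [0x64, 0x17, 0x8f, 0x90, 0xf2, 0x14, 0x9f, 0x07]
t1 = [0x64, 0x07, 0x17, 0x9f, 0x8f, 0x14, 0x90, 0xf2]
t2 = [0x1b, 0x64, 0xef, 0x07, 0x2a, 0x17, 0x23, 0x9f]
t3 = [0x07, 0x1b, 0x64, 0x9f, 0x2a, 0xef, 0x23, 0x64]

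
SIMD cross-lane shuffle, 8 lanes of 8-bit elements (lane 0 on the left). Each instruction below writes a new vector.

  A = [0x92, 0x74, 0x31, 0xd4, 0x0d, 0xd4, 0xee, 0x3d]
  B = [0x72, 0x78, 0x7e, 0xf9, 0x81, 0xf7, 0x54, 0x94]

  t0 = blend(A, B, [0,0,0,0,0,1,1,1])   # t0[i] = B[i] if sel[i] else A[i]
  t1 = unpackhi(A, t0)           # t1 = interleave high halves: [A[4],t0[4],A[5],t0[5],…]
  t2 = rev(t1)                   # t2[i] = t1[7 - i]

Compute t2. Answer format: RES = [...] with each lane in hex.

→ t0 |92|74|31|d4|0d|f7|54|94|
→ t1 |0d|0d|d4|f7|ee|54|3d|94|
→ t2 |94|3d|54|ee|f7|d4|0d|0d|

RES = [0x94, 0x3d, 0x54, 0xee, 0xf7, 0xd4, 0x0d, 0x0d]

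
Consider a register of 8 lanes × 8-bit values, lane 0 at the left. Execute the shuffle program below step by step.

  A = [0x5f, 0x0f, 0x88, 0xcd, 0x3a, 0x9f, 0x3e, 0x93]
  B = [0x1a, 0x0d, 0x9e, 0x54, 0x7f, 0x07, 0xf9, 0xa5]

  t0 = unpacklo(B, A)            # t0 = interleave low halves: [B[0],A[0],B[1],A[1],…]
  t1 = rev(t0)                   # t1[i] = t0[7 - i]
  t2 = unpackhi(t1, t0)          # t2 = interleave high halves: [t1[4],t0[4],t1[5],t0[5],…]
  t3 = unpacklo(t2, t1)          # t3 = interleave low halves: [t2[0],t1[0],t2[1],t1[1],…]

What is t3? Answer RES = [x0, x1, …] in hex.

RES = [0x0f, 0xcd, 0x9e, 0x54, 0x0d, 0x88, 0x88, 0x9e]

t0 = [0x1a, 0x5f, 0x0d, 0x0f, 0x9e, 0x88, 0x54, 0xcd]
t1 = [0xcd, 0x54, 0x88, 0x9e, 0x0f, 0x0d, 0x5f, 0x1a]
t2 = [0x0f, 0x9e, 0x0d, 0x88, 0x5f, 0x54, 0x1a, 0xcd]
t3 = [0x0f, 0xcd, 0x9e, 0x54, 0x0d, 0x88, 0x88, 0x9e]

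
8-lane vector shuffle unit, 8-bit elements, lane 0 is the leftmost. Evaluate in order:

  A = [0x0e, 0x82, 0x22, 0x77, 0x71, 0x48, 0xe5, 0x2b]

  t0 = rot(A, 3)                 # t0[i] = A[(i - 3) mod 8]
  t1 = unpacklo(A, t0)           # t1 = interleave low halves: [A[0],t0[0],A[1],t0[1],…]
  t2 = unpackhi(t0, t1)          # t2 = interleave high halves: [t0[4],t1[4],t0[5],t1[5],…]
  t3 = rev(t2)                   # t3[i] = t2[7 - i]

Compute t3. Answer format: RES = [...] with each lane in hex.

→ t0 |48|e5|2b|0e|82|22|77|71|
→ t1 |0e|48|82|e5|22|2b|77|0e|
→ t2 |82|22|22|2b|77|77|71|0e|
→ t3 |0e|71|77|77|2b|22|22|82|

RES = [0x0e, 0x71, 0x77, 0x77, 0x2b, 0x22, 0x22, 0x82]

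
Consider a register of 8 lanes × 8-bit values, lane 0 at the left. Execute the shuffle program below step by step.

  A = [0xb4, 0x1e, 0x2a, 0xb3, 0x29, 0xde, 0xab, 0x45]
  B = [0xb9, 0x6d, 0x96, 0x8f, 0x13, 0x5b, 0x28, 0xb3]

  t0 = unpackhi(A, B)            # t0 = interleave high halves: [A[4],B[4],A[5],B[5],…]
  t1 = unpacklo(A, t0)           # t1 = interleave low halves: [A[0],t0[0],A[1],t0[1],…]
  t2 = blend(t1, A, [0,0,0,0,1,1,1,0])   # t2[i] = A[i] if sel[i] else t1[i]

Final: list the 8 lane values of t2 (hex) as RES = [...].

→ t0 |29|13|de|5b|ab|28|45|b3|
→ t1 |b4|29|1e|13|2a|de|b3|5b|
→ t2 |b4|29|1e|13|29|de|ab|5b|

RES = [ 0xb4  0x29  0x1e  0x13  0x29  0xde  0xab  0x5b ]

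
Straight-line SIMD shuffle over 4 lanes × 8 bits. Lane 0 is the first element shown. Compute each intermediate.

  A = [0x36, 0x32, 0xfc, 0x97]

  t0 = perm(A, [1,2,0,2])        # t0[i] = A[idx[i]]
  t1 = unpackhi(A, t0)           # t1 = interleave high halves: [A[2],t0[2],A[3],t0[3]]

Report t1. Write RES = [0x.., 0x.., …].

RES = [ 0xfc  0x36  0x97  0xfc ]

→ t0 |32|fc|36|fc|
→ t1 |fc|36|97|fc|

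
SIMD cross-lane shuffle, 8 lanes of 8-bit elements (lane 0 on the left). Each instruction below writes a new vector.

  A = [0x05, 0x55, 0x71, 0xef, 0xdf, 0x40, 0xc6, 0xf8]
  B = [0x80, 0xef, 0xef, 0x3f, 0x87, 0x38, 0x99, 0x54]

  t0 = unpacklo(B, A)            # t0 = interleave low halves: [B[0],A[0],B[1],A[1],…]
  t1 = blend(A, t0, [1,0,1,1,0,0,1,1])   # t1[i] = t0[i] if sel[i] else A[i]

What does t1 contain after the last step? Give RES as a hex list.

RES = [ 0x80  0x55  0xef  0x55  0xdf  0x40  0x3f  0xef ]

→ t0 |80|05|ef|55|ef|71|3f|ef|
→ t1 |80|55|ef|55|df|40|3f|ef|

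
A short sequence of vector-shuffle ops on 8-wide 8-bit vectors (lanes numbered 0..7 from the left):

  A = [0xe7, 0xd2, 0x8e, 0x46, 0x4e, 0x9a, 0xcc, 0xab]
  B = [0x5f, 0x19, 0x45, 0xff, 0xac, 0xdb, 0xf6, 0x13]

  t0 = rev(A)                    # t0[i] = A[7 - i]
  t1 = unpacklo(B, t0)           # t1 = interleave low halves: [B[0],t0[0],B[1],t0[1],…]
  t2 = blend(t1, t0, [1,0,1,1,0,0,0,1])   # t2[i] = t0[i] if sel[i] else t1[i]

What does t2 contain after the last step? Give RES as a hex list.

RES = [0xab, 0xab, 0x9a, 0x4e, 0x45, 0x9a, 0xff, 0xe7]

→ t0 |ab|cc|9a|4e|46|8e|d2|e7|
→ t1 |5f|ab|19|cc|45|9a|ff|4e|
→ t2 |ab|ab|9a|4e|45|9a|ff|e7|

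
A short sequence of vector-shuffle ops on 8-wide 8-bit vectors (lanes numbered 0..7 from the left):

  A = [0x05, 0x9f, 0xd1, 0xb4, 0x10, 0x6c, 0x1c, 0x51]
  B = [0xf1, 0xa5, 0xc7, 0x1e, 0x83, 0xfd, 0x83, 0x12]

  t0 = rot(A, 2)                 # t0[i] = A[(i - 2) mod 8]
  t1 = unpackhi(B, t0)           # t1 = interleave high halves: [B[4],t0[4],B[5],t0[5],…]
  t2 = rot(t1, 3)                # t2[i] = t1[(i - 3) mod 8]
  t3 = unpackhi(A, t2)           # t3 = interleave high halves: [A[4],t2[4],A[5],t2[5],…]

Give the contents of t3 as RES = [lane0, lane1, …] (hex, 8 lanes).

→ t0 |1c|51|05|9f|d1|b4|10|6c|
→ t1 |83|d1|fd|b4|83|10|12|6c|
→ t2 |10|12|6c|83|d1|fd|b4|83|
→ t3 |10|d1|6c|fd|1c|b4|51|83|

RES = [ 0x10  0xd1  0x6c  0xfd  0x1c  0xb4  0x51  0x83 ]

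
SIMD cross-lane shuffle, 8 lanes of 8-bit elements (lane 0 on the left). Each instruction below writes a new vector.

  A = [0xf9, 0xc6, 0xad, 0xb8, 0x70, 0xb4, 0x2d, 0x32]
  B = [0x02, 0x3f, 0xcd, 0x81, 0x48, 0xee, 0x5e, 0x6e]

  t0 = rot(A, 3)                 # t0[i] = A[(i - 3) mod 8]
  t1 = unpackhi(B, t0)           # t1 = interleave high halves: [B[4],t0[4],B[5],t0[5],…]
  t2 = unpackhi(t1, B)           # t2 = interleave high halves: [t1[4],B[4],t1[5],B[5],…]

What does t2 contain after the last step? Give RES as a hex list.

t0 = [0xb4, 0x2d, 0x32, 0xf9, 0xc6, 0xad, 0xb8, 0x70]
t1 = [0x48, 0xc6, 0xee, 0xad, 0x5e, 0xb8, 0x6e, 0x70]
t2 = [0x5e, 0x48, 0xb8, 0xee, 0x6e, 0x5e, 0x70, 0x6e]

RES = [ 0x5e  0x48  0xb8  0xee  0x6e  0x5e  0x70  0x6e ]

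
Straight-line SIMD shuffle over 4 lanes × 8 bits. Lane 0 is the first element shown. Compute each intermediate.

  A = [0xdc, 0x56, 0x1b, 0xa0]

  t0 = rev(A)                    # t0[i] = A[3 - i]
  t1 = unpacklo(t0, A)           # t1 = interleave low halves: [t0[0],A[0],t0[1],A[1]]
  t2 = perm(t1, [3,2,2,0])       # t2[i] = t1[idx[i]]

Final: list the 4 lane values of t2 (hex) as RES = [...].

RES = [0x56, 0x1b, 0x1b, 0xa0]

t0 = [0xa0, 0x1b, 0x56, 0xdc]
t1 = [0xa0, 0xdc, 0x1b, 0x56]
t2 = [0x56, 0x1b, 0x1b, 0xa0]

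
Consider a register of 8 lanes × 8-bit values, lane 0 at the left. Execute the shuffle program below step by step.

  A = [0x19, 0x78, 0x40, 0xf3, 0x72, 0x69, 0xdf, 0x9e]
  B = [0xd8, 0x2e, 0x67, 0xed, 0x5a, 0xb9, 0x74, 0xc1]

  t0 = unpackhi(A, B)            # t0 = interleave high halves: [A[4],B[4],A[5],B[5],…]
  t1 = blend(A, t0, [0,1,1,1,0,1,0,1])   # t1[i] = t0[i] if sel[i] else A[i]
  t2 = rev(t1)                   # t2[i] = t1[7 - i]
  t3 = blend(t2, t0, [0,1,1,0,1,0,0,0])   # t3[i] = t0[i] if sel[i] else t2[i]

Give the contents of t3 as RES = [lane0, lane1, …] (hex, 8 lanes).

t0 = [0x72, 0x5a, 0x69, 0xb9, 0xdf, 0x74, 0x9e, 0xc1]
t1 = [0x19, 0x5a, 0x69, 0xb9, 0x72, 0x74, 0xdf, 0xc1]
t2 = [0xc1, 0xdf, 0x74, 0x72, 0xb9, 0x69, 0x5a, 0x19]
t3 = [0xc1, 0x5a, 0x69, 0x72, 0xdf, 0x69, 0x5a, 0x19]

RES = [ 0xc1  0x5a  0x69  0x72  0xdf  0x69  0x5a  0x19 ]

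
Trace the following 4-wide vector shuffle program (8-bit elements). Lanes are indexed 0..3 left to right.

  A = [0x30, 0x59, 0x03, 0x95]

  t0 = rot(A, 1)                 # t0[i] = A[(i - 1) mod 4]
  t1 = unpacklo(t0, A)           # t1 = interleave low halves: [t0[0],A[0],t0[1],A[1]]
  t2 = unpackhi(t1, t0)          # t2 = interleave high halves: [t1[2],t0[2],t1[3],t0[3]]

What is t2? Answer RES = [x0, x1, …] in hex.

→ t0 |95|30|59|03|
→ t1 |95|30|30|59|
→ t2 |30|59|59|03|

RES = [ 0x30  0x59  0x59  0x03 ]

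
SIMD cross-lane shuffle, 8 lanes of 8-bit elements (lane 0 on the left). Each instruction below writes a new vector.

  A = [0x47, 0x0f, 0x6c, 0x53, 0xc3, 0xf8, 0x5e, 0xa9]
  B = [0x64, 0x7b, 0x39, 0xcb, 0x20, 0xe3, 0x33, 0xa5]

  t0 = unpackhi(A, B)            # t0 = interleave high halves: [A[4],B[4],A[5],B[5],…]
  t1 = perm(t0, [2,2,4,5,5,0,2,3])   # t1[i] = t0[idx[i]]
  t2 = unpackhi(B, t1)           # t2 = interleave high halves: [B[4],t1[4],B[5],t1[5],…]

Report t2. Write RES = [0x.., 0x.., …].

→ t0 |c3|20|f8|e3|5e|33|a9|a5|
→ t1 |f8|f8|5e|33|33|c3|f8|e3|
→ t2 |20|33|e3|c3|33|f8|a5|e3|

RES = [ 0x20  0x33  0xe3  0xc3  0x33  0xf8  0xa5  0xe3 ]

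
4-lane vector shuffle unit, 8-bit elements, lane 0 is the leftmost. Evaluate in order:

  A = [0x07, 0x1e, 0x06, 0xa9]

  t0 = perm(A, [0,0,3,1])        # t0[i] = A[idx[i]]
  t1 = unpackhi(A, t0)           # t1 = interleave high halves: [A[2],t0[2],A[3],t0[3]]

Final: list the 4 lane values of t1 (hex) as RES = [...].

t0 = [0x07, 0x07, 0xa9, 0x1e]
t1 = [0x06, 0xa9, 0xa9, 0x1e]

RES = [0x06, 0xa9, 0xa9, 0x1e]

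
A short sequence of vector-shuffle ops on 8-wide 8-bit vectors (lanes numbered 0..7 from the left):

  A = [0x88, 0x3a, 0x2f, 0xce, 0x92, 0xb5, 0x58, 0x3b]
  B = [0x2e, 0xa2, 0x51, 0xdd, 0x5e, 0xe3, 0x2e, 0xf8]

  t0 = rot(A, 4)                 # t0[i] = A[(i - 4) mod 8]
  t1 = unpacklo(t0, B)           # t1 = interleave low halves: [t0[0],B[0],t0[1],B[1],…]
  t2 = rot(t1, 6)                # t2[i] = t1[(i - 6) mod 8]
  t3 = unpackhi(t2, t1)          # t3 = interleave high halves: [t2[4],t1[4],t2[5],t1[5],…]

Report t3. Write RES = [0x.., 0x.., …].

t0 = [0x92, 0xb5, 0x58, 0x3b, 0x88, 0x3a, 0x2f, 0xce]
t1 = [0x92, 0x2e, 0xb5, 0xa2, 0x58, 0x51, 0x3b, 0xdd]
t2 = [0xb5, 0xa2, 0x58, 0x51, 0x3b, 0xdd, 0x92, 0x2e]
t3 = [0x3b, 0x58, 0xdd, 0x51, 0x92, 0x3b, 0x2e, 0xdd]

RES = [ 0x3b  0x58  0xdd  0x51  0x92  0x3b  0x2e  0xdd ]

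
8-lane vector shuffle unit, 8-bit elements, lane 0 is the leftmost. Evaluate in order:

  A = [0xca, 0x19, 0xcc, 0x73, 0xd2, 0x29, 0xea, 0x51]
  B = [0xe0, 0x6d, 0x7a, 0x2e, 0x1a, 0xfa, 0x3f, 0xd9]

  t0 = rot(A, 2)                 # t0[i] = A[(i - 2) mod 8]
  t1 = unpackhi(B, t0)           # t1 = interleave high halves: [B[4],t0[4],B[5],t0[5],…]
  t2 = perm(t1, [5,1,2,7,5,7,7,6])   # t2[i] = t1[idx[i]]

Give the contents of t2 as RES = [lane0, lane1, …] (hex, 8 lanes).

RES = [ 0xd2  0xcc  0xfa  0x29  0xd2  0x29  0x29  0xd9 ]

→ t0 |ea|51|ca|19|cc|73|d2|29|
→ t1 |1a|cc|fa|73|3f|d2|d9|29|
→ t2 |d2|cc|fa|29|d2|29|29|d9|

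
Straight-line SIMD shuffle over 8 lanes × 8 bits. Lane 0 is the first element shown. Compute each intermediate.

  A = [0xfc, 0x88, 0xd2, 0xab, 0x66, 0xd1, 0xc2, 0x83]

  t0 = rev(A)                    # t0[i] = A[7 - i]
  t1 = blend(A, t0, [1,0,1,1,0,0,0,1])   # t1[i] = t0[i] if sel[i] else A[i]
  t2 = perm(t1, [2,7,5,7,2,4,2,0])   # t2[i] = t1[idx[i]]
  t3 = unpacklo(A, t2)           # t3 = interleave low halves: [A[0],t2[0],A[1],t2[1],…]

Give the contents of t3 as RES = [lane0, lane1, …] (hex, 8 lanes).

RES = [0xfc, 0xd1, 0x88, 0xfc, 0xd2, 0xd1, 0xab, 0xfc]

t0 = [0x83, 0xc2, 0xd1, 0x66, 0xab, 0xd2, 0x88, 0xfc]
t1 = [0x83, 0x88, 0xd1, 0x66, 0x66, 0xd1, 0xc2, 0xfc]
t2 = [0xd1, 0xfc, 0xd1, 0xfc, 0xd1, 0x66, 0xd1, 0x83]
t3 = [0xfc, 0xd1, 0x88, 0xfc, 0xd2, 0xd1, 0xab, 0xfc]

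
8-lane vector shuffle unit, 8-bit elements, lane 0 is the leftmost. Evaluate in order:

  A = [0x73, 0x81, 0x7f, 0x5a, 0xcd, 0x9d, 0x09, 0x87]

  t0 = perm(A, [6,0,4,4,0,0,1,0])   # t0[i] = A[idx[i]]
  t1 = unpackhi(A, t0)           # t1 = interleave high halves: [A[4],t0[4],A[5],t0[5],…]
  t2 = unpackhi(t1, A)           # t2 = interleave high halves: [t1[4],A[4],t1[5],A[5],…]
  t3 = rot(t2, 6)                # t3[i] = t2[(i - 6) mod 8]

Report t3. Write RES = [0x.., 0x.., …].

  t0: 09 73 cd cd 73 73 81 73
  t1: cd 73 9d 73 09 81 87 73
  t2: 09 cd 81 9d 87 09 73 87
  t3: 81 9d 87 09 73 87 09 cd

RES = [ 0x81  0x9d  0x87  0x09  0x73  0x87  0x09  0xcd ]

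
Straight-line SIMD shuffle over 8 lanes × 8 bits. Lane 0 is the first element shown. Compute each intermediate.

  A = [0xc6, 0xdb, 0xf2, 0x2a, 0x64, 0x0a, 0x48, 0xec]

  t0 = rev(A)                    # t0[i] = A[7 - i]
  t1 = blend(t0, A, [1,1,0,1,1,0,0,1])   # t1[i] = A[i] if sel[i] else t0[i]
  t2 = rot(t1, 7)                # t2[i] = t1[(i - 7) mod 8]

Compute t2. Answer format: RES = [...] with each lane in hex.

RES = [ 0xdb  0x0a  0x2a  0x64  0xf2  0xdb  0xec  0xc6 ]

  t0: ec 48 0a 64 2a f2 db c6
  t1: c6 db 0a 2a 64 f2 db ec
  t2: db 0a 2a 64 f2 db ec c6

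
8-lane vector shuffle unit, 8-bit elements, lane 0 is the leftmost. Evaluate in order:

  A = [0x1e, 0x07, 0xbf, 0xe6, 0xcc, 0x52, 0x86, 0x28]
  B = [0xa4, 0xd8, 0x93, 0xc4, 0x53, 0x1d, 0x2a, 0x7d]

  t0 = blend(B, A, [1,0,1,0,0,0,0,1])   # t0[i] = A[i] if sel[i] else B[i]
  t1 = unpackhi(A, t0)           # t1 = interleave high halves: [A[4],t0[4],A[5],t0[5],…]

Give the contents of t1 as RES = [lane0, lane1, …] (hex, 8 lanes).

RES = [0xcc, 0x53, 0x52, 0x1d, 0x86, 0x2a, 0x28, 0x28]

→ t0 |1e|d8|bf|c4|53|1d|2a|28|
→ t1 |cc|53|52|1d|86|2a|28|28|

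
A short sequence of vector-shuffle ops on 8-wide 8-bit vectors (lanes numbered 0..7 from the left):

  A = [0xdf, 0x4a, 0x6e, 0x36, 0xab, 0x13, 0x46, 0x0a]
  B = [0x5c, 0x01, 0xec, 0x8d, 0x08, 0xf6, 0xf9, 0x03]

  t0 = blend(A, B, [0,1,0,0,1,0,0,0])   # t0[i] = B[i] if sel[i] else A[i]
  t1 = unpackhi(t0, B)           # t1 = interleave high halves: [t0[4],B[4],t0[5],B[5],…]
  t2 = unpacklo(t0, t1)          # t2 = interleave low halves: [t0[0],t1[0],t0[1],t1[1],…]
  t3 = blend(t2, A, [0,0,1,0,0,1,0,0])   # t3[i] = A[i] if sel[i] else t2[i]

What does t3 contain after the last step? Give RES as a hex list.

  t0: df 01 6e 36 08 13 46 0a
  t1: 08 08 13 f6 46 f9 0a 03
  t2: df 08 01 08 6e 13 36 f6
  t3: df 08 6e 08 6e 13 36 f6

RES = [ 0xdf  0x08  0x6e  0x08  0x6e  0x13  0x36  0xf6 ]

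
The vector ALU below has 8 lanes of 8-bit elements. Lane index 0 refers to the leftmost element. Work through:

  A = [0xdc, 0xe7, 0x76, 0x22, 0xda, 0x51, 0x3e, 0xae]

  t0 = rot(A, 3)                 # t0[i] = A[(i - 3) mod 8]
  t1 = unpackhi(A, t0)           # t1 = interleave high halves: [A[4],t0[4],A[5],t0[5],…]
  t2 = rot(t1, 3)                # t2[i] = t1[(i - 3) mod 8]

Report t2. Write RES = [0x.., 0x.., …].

  t0: 51 3e ae dc e7 76 22 da
  t1: da e7 51 76 3e 22 ae da
  t2: 22 ae da da e7 51 76 3e

RES = [ 0x22  0xae  0xda  0xda  0xe7  0x51  0x76  0x3e ]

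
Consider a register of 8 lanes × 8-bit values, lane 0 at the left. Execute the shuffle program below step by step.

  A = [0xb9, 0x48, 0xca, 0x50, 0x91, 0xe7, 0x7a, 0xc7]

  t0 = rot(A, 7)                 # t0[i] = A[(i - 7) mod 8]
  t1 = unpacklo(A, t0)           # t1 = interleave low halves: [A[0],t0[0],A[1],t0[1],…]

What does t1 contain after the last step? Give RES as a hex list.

→ t0 |48|ca|50|91|e7|7a|c7|b9|
→ t1 |b9|48|48|ca|ca|50|50|91|

RES = [0xb9, 0x48, 0x48, 0xca, 0xca, 0x50, 0x50, 0x91]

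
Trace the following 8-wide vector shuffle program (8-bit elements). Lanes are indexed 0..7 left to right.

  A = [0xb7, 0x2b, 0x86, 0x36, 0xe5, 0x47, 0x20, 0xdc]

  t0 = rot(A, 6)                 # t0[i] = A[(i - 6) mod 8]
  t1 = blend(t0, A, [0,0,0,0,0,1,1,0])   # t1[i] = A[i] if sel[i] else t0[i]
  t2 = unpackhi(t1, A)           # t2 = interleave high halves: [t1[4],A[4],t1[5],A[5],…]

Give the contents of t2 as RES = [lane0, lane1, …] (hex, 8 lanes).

t0 = [0x86, 0x36, 0xe5, 0x47, 0x20, 0xdc, 0xb7, 0x2b]
t1 = [0x86, 0x36, 0xe5, 0x47, 0x20, 0x47, 0x20, 0x2b]
t2 = [0x20, 0xe5, 0x47, 0x47, 0x20, 0x20, 0x2b, 0xdc]

RES = [ 0x20  0xe5  0x47  0x47  0x20  0x20  0x2b  0xdc ]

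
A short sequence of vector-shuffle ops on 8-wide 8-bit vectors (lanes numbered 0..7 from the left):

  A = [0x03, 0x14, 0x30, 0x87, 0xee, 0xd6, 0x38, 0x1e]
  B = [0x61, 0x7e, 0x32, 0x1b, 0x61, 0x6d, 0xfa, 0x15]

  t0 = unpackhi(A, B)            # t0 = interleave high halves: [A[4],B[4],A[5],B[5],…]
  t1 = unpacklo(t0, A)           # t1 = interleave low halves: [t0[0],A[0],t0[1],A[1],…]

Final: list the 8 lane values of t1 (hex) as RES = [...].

t0 = [0xee, 0x61, 0xd6, 0x6d, 0x38, 0xfa, 0x1e, 0x15]
t1 = [0xee, 0x03, 0x61, 0x14, 0xd6, 0x30, 0x6d, 0x87]

RES = [ 0xee  0x03  0x61  0x14  0xd6  0x30  0x6d  0x87 ]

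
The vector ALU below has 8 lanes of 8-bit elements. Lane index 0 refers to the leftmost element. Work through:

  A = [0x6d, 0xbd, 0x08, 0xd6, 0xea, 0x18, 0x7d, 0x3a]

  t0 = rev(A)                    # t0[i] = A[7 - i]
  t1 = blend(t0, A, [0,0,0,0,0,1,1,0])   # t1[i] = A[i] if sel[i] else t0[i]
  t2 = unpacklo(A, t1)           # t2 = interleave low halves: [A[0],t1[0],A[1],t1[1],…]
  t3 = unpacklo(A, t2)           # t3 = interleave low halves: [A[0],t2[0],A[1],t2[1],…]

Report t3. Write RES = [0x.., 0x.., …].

RES = [0x6d, 0x6d, 0xbd, 0x3a, 0x08, 0xbd, 0xd6, 0x7d]

t0 = [0x3a, 0x7d, 0x18, 0xea, 0xd6, 0x08, 0xbd, 0x6d]
t1 = [0x3a, 0x7d, 0x18, 0xea, 0xd6, 0x18, 0x7d, 0x6d]
t2 = [0x6d, 0x3a, 0xbd, 0x7d, 0x08, 0x18, 0xd6, 0xea]
t3 = [0x6d, 0x6d, 0xbd, 0x3a, 0x08, 0xbd, 0xd6, 0x7d]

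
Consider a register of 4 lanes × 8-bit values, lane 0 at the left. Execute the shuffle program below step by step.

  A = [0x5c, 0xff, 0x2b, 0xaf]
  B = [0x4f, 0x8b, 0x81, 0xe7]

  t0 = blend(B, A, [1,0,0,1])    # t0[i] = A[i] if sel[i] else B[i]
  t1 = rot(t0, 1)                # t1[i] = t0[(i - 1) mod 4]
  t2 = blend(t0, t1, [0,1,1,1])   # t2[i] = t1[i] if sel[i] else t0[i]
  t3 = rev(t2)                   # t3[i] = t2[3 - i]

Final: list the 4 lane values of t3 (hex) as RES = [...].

RES = [0x81, 0x8b, 0x5c, 0x5c]

  t0: 5c 8b 81 af
  t1: af 5c 8b 81
  t2: 5c 5c 8b 81
  t3: 81 8b 5c 5c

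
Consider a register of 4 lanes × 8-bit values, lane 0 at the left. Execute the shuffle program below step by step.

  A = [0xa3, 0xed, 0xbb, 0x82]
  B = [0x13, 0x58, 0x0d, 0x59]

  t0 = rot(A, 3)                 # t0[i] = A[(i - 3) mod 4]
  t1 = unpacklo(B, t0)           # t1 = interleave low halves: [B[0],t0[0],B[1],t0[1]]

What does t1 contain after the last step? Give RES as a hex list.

t0 = [0xed, 0xbb, 0x82, 0xa3]
t1 = [0x13, 0xed, 0x58, 0xbb]

RES = [ 0x13  0xed  0x58  0xbb ]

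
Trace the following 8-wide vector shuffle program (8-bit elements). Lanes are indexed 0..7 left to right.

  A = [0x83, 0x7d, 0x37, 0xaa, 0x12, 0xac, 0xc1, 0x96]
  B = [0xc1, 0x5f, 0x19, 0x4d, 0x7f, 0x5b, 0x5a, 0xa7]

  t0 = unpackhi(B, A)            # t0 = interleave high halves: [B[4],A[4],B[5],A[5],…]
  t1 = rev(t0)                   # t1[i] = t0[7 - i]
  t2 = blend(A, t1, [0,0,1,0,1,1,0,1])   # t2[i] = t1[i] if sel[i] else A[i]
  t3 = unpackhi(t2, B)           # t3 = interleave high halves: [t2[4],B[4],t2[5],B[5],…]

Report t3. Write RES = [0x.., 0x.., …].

RES = [ 0xac  0x7f  0x5b  0x5b  0xc1  0x5a  0x7f  0xa7 ]

t0 = [0x7f, 0x12, 0x5b, 0xac, 0x5a, 0xc1, 0xa7, 0x96]
t1 = [0x96, 0xa7, 0xc1, 0x5a, 0xac, 0x5b, 0x12, 0x7f]
t2 = [0x83, 0x7d, 0xc1, 0xaa, 0xac, 0x5b, 0xc1, 0x7f]
t3 = [0xac, 0x7f, 0x5b, 0x5b, 0xc1, 0x5a, 0x7f, 0xa7]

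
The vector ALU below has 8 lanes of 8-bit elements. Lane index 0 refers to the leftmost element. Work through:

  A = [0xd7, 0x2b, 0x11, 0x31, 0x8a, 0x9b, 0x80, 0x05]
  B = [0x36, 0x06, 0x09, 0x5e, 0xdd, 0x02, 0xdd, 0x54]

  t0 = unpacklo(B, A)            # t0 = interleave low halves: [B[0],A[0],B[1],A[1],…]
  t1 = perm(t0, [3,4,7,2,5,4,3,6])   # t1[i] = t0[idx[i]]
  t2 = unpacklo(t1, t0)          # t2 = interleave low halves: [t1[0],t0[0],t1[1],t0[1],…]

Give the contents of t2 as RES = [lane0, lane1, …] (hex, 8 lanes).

  t0: 36 d7 06 2b 09 11 5e 31
  t1: 2b 09 31 06 11 09 2b 5e
  t2: 2b 36 09 d7 31 06 06 2b

RES = [ 0x2b  0x36  0x09  0xd7  0x31  0x06  0x06  0x2b ]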